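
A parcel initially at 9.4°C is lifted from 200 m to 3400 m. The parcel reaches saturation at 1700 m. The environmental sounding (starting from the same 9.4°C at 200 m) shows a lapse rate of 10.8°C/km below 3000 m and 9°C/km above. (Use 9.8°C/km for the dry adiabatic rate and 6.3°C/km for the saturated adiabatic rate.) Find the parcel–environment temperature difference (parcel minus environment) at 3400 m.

Parcel:
  Dry to 1700 m: -9.8 × 1.5 km = -14.7°C, so T = -5.3°C.
  Saturated to 3400 m: -6.3 × 1.7 km = -10.71°C, so T = -16.01°C.
Environment:
  Environment, lower layer to 3000 m: -10.8 × 2.8 km = -30.24°C, so T = -20.84°C.
  Environment, upper layer to 3400 m: -9 × 0.4 km = -3.6°C, so T = -24.44°C.
T_parcel − T_env = -16.01 − (-24.44) = +8.43°C

+8.43°C (parcel warmer than environment)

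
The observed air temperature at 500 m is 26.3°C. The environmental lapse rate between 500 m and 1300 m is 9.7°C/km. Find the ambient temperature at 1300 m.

Environmental to 1300 m: -9.7 × 0.8 km = -7.76°C, so T = 18.54°C.

18.54°C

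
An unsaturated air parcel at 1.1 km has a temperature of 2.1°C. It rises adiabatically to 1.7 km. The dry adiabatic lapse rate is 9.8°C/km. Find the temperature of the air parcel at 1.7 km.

Dry adiabatic to 1700 m: -9.8 × 0.6 km = -5.88°C, so T = -3.78°C.

-3.78°C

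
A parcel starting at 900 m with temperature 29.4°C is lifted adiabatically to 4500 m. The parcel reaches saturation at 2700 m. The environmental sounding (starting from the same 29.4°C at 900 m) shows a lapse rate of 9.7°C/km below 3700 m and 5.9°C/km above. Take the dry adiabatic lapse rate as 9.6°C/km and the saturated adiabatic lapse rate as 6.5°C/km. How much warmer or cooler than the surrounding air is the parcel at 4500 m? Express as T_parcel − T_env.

Parcel:
  900–2700 m, dry: Δz = 1.8 km ⇒ ΔT = -17.28°C; T = 12.12°C
  2700–4500 m, saturated: Δz = 1.8 km ⇒ ΔT = -11.7°C; T = 0.42°C
Environment:
  900–3700 m, environment, lower layer: Δz = 2.8 km ⇒ ΔT = -27.16°C; T = 2.24°C
  3700–4500 m, environment, upper layer: Δz = 0.8 km ⇒ ΔT = -4.72°C; T = -2.48°C
T_parcel − T_env = 0.42 − (-2.48) = +2.9°C

+2.9°C (parcel warmer than environment)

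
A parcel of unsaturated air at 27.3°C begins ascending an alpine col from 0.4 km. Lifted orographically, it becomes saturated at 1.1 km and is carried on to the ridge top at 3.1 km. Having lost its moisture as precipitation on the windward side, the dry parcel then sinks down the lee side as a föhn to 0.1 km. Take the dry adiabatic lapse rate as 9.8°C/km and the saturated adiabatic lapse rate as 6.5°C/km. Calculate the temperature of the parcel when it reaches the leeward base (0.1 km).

36.84°C

400 → 1100 m (dry, 9.8°C/km): ΔT = -9.8 × 0.7 = -6.86°C → T = 20.44°C
1100 → 3100 m (saturated, 6.5°C/km): ΔT = -6.5 × 2 = -13°C → T = 7.44°C
3100 → 100 m (dry descent, 9.8°C/km): ΔT = +9.8 × 3 = +29.4°C → T = 36.84°C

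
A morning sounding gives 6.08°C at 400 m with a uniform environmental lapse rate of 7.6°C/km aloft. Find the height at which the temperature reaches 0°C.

1200 m

Height above start = (6.08 − 0) / 7.6 = 0.8 km
Altitude = 400 m + 800 m = 1200 m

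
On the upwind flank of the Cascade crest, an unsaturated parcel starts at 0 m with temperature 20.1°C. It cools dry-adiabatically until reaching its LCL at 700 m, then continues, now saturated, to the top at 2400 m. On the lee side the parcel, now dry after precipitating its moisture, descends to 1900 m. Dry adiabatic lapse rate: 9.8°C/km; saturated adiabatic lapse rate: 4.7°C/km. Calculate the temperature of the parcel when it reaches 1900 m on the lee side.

Dry to 700 m: -9.8 × 0.7 km = -6.86°C, so T = 13.24°C.
Saturated to 2400 m: -4.7 × 1.7 km = -7.99°C, so T = 5.25°C.
Dry descent to 1900 m: +9.8 × 0.5 km = +4.9°C, so T = 10.15°C.

10.15°C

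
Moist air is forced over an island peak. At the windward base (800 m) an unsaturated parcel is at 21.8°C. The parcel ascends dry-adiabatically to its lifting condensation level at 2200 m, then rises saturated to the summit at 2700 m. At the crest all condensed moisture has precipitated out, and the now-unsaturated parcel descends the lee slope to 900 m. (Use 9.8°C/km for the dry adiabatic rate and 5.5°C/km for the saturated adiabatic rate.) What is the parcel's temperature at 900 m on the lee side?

22.97°C

800–2200 m, dry: Δz = 1.4 km ⇒ ΔT = -13.72°C; T = 8.08°C
2200–2700 m, saturated: Δz = 0.5 km ⇒ ΔT = -2.75°C; T = 5.33°C
2700–900 m, dry descent: Δz = 1.8 km ⇒ ΔT = +17.64°C; T = 22.97°C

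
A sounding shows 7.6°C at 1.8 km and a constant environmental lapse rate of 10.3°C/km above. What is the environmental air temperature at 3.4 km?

-8.88°C

Environmental to 3400 m: -10.3 × 1.6 km = -16.48°C, so T = -8.88°C.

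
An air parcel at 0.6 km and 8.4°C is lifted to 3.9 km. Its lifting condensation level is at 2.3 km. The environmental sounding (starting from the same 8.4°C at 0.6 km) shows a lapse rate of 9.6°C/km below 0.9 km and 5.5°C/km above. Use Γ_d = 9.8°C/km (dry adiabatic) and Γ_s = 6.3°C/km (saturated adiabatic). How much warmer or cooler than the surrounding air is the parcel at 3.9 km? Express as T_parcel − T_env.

-7.36°C (parcel cooler than environment)

Parcel:
  600–2300 m, dry: Δz = 1.7 km ⇒ ΔT = -16.66°C; T = -8.26°C
  2300–3900 m, saturated: Δz = 1.6 km ⇒ ΔT = -10.08°C; T = -18.34°C
Environment:
  600–900 m, environment, lower layer: Δz = 0.3 km ⇒ ΔT = -2.88°C; T = 5.52°C
  900–3900 m, environment, upper layer: Δz = 3 km ⇒ ΔT = -16.5°C; T = -10.98°C
T_parcel − T_env = -18.34 − (-10.98) = -7.36°C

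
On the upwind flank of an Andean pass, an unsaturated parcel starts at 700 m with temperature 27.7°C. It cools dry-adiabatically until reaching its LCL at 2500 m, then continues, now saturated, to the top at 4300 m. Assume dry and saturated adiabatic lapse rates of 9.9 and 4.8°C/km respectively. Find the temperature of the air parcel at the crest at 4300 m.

700 → 2500 m (dry, 9.9°C/km): ΔT = -9.9 × 1.8 = -17.82°C → T = 9.88°C
2500 → 4300 m (saturated, 4.8°C/km): ΔT = -4.8 × 1.8 = -8.64°C → T = 1.24°C

1.24°C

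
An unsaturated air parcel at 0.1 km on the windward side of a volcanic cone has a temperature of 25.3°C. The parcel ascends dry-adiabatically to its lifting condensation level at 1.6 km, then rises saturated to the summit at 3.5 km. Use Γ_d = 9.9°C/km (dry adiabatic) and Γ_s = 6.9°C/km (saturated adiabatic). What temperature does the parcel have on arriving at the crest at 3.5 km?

-2.66°C

100–1600 m, dry: Δz = 1.5 km ⇒ ΔT = -14.85°C; T = 10.45°C
1600–3500 m, saturated: Δz = 1.9 km ⇒ ΔT = -13.11°C; T = -2.66°C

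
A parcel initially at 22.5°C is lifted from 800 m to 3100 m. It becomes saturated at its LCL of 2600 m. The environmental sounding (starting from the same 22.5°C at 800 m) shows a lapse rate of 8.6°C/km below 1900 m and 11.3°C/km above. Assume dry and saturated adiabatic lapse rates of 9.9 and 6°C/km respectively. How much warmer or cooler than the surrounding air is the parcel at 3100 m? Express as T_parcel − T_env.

+2.2°C (parcel warmer than environment)

Parcel:
  800 → 2600 m (dry, 9.9°C/km): ΔT = -9.9 × 1.8 = -17.82°C → T = 4.68°C
  2600 → 3100 m (saturated, 6°C/km): ΔT = -6 × 0.5 = -3°C → T = 1.68°C
Environment:
  800 → 1900 m (environment, lower layer, 8.6°C/km): ΔT = -8.6 × 1.1 = -9.46°C → T = 13.04°C
  1900 → 3100 m (environment, upper layer, 11.3°C/km): ΔT = -11.3 × 1.2 = -13.56°C → T = -0.52°C
T_parcel − T_env = 1.68 − (-0.52) = +2.2°C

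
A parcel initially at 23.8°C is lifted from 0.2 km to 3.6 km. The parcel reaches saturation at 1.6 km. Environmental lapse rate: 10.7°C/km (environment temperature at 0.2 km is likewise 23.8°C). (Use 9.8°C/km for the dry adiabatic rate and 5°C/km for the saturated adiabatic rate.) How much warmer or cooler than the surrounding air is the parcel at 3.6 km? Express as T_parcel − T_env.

Parcel:
  200–1600 m, dry: Δz = 1.4 km ⇒ ΔT = -13.72°C; T = 10.08°C
  1600–3600 m, saturated: Δz = 2 km ⇒ ΔT = -10°C; T = 0.08°C
Environment:
  200–3600 m, environment: Δz = 3.4 km ⇒ ΔT = -36.38°C; T = -12.58°C
T_parcel − T_env = 0.08 − (-12.58) = +12.66°C

+12.66°C (parcel warmer than environment)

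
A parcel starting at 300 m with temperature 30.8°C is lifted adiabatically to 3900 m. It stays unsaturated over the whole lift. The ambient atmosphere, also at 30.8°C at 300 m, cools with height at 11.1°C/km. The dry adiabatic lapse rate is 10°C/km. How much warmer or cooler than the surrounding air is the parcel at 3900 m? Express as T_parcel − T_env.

+3.96°C (parcel warmer than environment)

Parcel:
  From 300 m to 3900 m (dry): cools by 10 × 3.6 = 36°C, giving -5.2°C.
Environment:
  From 300 m to 3900 m (environment): cools by 11.1 × 3.6 = 39.96°C, giving -9.16°C.
T_parcel − T_env = -5.2 − (-9.16) = +3.96°C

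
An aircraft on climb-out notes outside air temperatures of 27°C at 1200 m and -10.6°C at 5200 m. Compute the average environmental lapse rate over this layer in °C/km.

Γ = −ΔT/Δz = (27 − (-10.6)) / (5200 − 1200) m
  = 37.6°C / 4 km = 9.4°C/km

9.4°C/km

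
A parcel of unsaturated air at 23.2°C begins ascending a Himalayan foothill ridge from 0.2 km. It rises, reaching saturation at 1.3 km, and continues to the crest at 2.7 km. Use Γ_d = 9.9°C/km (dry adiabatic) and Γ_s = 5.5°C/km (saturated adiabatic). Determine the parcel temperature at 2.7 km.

Dry to 1300 m: -9.9 × 1.1 km = -10.89°C, so T = 12.31°C.
Saturated to 2700 m: -5.5 × 1.4 km = -7.7°C, so T = 4.61°C.

4.61°C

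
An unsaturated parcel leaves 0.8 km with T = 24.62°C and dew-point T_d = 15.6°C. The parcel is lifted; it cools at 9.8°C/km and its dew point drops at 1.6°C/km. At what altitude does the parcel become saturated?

1.9 km

T and T_d converge at 9.8 − 1.6 = 8.2°C per km
Height above start = (24.62 − 15.6) / 8.2 = 1.1 km
LCL altitude = 800 m + 1100 m = 1900 m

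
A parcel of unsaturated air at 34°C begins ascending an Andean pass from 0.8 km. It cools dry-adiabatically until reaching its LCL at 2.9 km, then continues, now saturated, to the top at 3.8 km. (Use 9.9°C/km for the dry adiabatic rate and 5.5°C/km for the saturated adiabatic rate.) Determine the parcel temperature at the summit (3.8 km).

800–2900 m, dry: Δz = 2.1 km ⇒ ΔT = -20.79°C; T = 13.21°C
2900–3800 m, saturated: Δz = 0.9 km ⇒ ΔT = -4.95°C; T = 8.26°C

8.26°C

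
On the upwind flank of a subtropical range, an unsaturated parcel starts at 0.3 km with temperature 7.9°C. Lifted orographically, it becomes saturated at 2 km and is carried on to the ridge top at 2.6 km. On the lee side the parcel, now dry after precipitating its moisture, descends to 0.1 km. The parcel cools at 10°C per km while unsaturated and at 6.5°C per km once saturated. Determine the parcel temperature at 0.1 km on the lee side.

12°C

300–2000 m, dry: Δz = 1.7 km ⇒ ΔT = -17°C; T = -9.1°C
2000–2600 m, saturated: Δz = 0.6 km ⇒ ΔT = -3.9°C; T = -13°C
2600–100 m, dry descent: Δz = 2.5 km ⇒ ΔT = +25°C; T = 12°C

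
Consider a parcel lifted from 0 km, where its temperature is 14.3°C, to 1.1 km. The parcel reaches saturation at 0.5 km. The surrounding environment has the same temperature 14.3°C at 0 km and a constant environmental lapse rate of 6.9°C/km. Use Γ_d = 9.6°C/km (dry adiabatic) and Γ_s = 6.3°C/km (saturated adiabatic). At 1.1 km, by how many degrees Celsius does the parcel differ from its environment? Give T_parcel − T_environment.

-0.99°C (parcel cooler than environment)

Parcel:
  From 0 m to 500 m (dry): cools by 9.6 × 0.5 = 4.8°C, giving 9.5°C.
  From 500 m to 1100 m (saturated): cools by 6.3 × 0.6 = 3.78°C, giving 5.72°C.
Environment:
  From 0 m to 1100 m (environment): cools by 6.9 × 1.1 = 7.59°C, giving 6.71°C.
T_parcel − T_env = 5.72 − 6.71 = -0.99°C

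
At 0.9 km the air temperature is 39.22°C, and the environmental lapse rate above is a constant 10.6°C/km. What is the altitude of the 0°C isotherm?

Height above start = (39.22 − 0) / 10.6 = 3.7 km
Altitude = 900 m + 3700 m = 4600 m

4.6 km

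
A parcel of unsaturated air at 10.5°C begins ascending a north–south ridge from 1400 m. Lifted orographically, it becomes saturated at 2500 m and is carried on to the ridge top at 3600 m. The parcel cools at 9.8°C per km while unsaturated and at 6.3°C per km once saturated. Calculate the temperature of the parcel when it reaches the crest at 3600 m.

1400–2500 m, dry: Δz = 1.1 km ⇒ ΔT = -10.78°C; T = -0.28°C
2500–3600 m, saturated: Δz = 1.1 km ⇒ ΔT = -6.93°C; T = -7.21°C

-7.21°C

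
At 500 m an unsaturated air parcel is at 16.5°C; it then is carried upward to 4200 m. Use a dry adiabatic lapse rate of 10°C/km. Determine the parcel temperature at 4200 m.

500–4200 m, dry adiabatic: Δz = 3.7 km ⇒ ΔT = -37°C; T = -20.5°C

-20.5°C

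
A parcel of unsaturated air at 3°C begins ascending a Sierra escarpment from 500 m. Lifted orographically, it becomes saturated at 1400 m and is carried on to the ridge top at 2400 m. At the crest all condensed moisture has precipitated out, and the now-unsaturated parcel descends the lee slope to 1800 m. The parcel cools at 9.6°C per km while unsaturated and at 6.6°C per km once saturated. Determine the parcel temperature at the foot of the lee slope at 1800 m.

-6.48°C

500–1400 m, dry: Δz = 0.9 km ⇒ ΔT = -8.64°C; T = -5.64°C
1400–2400 m, saturated: Δz = 1 km ⇒ ΔT = -6.6°C; T = -12.24°C
2400–1800 m, dry descent: Δz = 0.6 km ⇒ ΔT = +5.76°C; T = -6.48°C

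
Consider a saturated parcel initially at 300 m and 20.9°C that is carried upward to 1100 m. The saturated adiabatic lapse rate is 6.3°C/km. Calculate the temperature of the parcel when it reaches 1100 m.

15.86°C

Saturated adiabatic to 1100 m: -6.3 × 0.8 km = -5.04°C, so T = 15.86°C.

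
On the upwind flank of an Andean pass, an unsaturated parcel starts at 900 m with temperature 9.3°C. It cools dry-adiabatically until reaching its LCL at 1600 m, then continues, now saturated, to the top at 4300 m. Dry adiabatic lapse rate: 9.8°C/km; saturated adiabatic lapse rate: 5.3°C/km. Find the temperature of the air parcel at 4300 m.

-11.87°C

900–1600 m, dry: Δz = 0.7 km ⇒ ΔT = -6.86°C; T = 2.44°C
1600–4300 m, saturated: Δz = 2.7 km ⇒ ΔT = -14.31°C; T = -11.87°C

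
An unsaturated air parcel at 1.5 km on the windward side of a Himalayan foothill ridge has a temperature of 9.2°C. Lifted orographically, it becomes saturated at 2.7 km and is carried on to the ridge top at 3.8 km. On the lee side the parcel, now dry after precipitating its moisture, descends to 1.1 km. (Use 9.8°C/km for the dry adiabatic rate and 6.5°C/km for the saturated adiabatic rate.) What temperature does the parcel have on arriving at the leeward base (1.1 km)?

16.75°C

1500 → 2700 m (dry, 9.8°C/km): ΔT = -9.8 × 1.2 = -11.76°C → T = -2.56°C
2700 → 3800 m (saturated, 6.5°C/km): ΔT = -6.5 × 1.1 = -7.15°C → T = -9.71°C
3800 → 1100 m (dry descent, 9.8°C/km): ΔT = +9.8 × 2.7 = +26.46°C → T = 16.75°C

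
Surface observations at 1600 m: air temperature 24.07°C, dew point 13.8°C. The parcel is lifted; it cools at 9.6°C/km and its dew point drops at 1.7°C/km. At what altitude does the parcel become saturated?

2900 m

T and T_d converge at 9.6 − 1.7 = 7.9°C per km
Height above start = (24.07 − 13.8) / 7.9 = 1.3 km
LCL altitude = 1600 m + 1300 m = 2900 m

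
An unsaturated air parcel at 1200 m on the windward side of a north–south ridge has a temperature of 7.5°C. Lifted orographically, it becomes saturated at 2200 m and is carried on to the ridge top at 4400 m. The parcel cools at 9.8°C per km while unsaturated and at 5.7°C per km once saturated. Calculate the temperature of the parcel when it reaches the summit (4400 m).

Dry to 2200 m: -9.8 × 1 km = -9.8°C, so T = -2.3°C.
Saturated to 4400 m: -5.7 × 2.2 km = -12.54°C, so T = -14.84°C.

-14.84°C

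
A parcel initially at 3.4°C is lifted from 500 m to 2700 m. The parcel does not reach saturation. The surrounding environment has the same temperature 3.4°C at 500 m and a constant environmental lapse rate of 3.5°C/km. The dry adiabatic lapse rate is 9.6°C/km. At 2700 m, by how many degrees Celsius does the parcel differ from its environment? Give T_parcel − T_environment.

Parcel:
  Dry to 2700 m: -9.6 × 2.2 km = -21.12°C, so T = -17.72°C.
Environment:
  Environment to 2700 m: -3.5 × 2.2 km = -7.7°C, so T = -4.3°C.
T_parcel − T_env = -17.72 − (-4.3) = -13.42°C

-13.42°C (parcel cooler than environment)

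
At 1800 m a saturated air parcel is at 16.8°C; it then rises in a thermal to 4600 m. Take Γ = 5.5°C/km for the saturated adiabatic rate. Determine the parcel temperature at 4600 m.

1.4°C

1800 → 4600 m (saturated adiabatic, 5.5°C/km): ΔT = -5.5 × 2.8 = -15.4°C → T = 1.4°C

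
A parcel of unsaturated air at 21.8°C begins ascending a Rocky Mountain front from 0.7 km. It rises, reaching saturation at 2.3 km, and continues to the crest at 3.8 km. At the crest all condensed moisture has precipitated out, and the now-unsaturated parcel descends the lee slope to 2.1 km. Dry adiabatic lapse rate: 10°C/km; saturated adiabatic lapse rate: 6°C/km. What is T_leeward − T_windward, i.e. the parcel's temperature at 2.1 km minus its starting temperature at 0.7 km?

700–2300 m, dry: Δz = 1.6 km ⇒ ΔT = -16°C; T = 5.8°C
2300–3800 m, saturated: Δz = 1.5 km ⇒ ΔT = -9°C; T = -3.2°C
3800–2100 m, dry descent: Δz = 1.7 km ⇒ ΔT = +17°C; T = 13.8°C
Net change vs windward start: 13.8 − 21.8 = -8°C

-8°C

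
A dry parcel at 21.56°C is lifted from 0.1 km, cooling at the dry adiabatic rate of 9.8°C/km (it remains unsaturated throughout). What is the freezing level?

2.3 km

Height above start = (21.56 − 0) / 9.8 = 2.2 km
Altitude = 100 m + 2200 m = 2300 m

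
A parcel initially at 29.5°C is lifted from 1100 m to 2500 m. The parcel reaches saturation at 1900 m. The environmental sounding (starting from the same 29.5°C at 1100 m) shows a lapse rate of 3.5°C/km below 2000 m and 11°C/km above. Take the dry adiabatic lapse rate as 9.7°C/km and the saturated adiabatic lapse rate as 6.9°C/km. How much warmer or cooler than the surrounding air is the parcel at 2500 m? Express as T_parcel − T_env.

-3.25°C (parcel cooler than environment)

Parcel:
  Dry to 1900 m: -9.7 × 0.8 km = -7.76°C, so T = 21.74°C.
  Saturated to 2500 m: -6.9 × 0.6 km = -4.14°C, so T = 17.6°C.
Environment:
  Environment, lower layer to 2000 m: -3.5 × 0.9 km = -3.15°C, so T = 26.35°C.
  Environment, upper layer to 2500 m: -11 × 0.5 km = -5.5°C, so T = 20.85°C.
T_parcel − T_env = 17.6 − 20.85 = -3.25°C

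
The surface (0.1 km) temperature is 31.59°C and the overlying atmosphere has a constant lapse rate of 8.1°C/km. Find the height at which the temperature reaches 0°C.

Height above start = (31.59 − 0) / 8.1 = 3.9 km
Altitude = 100 m + 3900 m = 4000 m

4 km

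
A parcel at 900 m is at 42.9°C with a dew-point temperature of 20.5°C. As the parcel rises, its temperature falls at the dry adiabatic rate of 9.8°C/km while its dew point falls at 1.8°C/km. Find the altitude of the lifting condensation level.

3700 m

T and T_d converge at 9.8 − 1.8 = 8°C per km
Height above start = (42.9 − 20.5) / 8 = 2.8 km
LCL altitude = 900 m + 2800 m = 3700 m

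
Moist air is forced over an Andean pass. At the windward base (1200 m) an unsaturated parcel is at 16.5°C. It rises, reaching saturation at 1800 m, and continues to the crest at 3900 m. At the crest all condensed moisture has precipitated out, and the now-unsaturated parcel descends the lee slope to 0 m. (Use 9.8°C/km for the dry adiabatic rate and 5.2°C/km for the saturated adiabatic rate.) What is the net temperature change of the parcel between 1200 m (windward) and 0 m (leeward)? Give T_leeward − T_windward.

+21.42°C

1200 → 1800 m (dry, 9.8°C/km): ΔT = -9.8 × 0.6 = -5.88°C → T = 10.62°C
1800 → 3900 m (saturated, 5.2°C/km): ΔT = -5.2 × 2.1 = -10.92°C → T = -0.3°C
3900 → 0 m (dry descent, 9.8°C/km): ΔT = +9.8 × 3.9 = +38.22°C → T = 37.92°C
Net change vs windward start: 37.92 − 16.5 = +21.42°C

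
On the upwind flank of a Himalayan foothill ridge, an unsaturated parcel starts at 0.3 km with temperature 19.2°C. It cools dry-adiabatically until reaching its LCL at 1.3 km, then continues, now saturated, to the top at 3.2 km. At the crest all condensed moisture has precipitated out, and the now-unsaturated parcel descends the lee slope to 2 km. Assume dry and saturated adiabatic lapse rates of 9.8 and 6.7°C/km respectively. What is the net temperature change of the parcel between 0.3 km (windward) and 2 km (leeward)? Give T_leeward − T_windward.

From 300 m to 1300 m (dry): cools by 9.8 × 1 = 9.8°C, giving 9.4°C.
From 1300 m to 3200 m (saturated): cools by 6.7 × 1.9 = 12.73°C, giving -3.33°C.
From 3200 m to 2000 m (dry descent): warms by 9.8 × 1.2 = 11.76°C, giving 8.43°C.
Net change vs windward start: 8.43 − 19.2 = -10.77°C

-10.77°C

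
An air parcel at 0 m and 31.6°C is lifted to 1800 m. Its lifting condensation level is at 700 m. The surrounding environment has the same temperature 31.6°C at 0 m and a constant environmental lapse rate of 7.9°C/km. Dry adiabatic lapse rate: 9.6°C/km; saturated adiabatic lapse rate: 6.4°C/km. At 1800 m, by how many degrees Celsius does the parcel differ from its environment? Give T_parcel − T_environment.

+0.46°C (parcel warmer than environment)

Parcel:
  0 → 700 m (dry, 9.6°C/km): ΔT = -9.6 × 0.7 = -6.72°C → T = 24.88°C
  700 → 1800 m (saturated, 6.4°C/km): ΔT = -6.4 × 1.1 = -7.04°C → T = 17.84°C
Environment:
  0 → 1800 m (environment, 7.9°C/km): ΔT = -7.9 × 1.8 = -14.22°C → T = 17.38°C
T_parcel − T_env = 17.84 − 17.38 = +0.46°C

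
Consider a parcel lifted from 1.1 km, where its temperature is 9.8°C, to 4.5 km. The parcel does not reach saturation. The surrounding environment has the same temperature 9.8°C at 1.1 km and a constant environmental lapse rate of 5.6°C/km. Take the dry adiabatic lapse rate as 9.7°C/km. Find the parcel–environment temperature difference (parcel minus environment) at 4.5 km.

-13.94°C (parcel cooler than environment)

Parcel:
  1100–4500 m, dry: Δz = 3.4 km ⇒ ΔT = -32.98°C; T = -23.18°C
Environment:
  1100–4500 m, environment: Δz = 3.4 km ⇒ ΔT = -19.04°C; T = -9.24°C
T_parcel − T_env = -23.18 − (-9.24) = -13.94°C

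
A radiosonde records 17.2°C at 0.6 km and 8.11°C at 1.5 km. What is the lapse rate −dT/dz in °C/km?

10.1°C/km

Γ = −ΔT/Δz = (17.2 − 8.11) / (1500 − 600) m
  = 9.09°C / 0.9 km = 10.1°C/km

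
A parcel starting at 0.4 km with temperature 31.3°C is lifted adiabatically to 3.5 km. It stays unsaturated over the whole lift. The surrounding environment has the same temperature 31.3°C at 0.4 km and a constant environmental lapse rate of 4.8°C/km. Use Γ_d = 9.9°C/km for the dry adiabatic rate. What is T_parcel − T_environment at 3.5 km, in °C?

Parcel:
  400 → 3500 m (dry, 9.9°C/km): ΔT = -9.9 × 3.1 = -30.69°C → T = 0.61°C
Environment:
  400 → 3500 m (environment, 4.8°C/km): ΔT = -4.8 × 3.1 = -14.88°C → T = 16.42°C
T_parcel − T_env = 0.61 − 16.42 = -15.81°C

-15.81°C (parcel cooler than environment)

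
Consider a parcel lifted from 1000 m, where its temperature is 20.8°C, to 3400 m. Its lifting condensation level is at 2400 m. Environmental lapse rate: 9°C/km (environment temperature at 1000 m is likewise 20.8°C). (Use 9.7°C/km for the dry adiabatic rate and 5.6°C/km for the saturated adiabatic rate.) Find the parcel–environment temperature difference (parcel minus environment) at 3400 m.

Parcel:
  1000–2400 m, dry: Δz = 1.4 km ⇒ ΔT = -13.58°C; T = 7.22°C
  2400–3400 m, saturated: Δz = 1 km ⇒ ΔT = -5.6°C; T = 1.62°C
Environment:
  1000–3400 m, environment: Δz = 2.4 km ⇒ ΔT = -21.6°C; T = -0.8°C
T_parcel − T_env = 1.62 − (-0.8) = +2.42°C

+2.42°C (parcel warmer than environment)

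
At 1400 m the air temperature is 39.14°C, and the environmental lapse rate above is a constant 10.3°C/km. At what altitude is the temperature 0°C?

Height above start = (39.14 − 0) / 10.3 = 3.8 km
Altitude = 1400 m + 3800 m = 5200 m

5200 m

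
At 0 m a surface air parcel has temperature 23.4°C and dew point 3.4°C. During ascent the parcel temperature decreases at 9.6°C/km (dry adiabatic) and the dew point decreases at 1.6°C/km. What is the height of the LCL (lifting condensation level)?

2500 m

T and T_d converge at 9.6 − 1.6 = 8°C per km
Height above start = (23.4 − 3.4) / 8 = 2.5 km
LCL altitude = 0 m + 2500 m = 2500 m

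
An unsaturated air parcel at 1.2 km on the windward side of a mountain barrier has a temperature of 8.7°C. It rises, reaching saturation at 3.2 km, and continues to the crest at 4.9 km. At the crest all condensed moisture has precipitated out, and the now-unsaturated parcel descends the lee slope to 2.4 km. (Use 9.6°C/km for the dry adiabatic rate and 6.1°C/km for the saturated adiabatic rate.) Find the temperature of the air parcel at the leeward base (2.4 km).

From 1200 m to 3200 m (dry): cools by 9.6 × 2 = 19.2°C, giving -10.5°C.
From 3200 m to 4900 m (saturated): cools by 6.1 × 1.7 = 10.37°C, giving -20.87°C.
From 4900 m to 2400 m (dry descent): warms by 9.6 × 2.5 = 24°C, giving 3.13°C.

3.13°C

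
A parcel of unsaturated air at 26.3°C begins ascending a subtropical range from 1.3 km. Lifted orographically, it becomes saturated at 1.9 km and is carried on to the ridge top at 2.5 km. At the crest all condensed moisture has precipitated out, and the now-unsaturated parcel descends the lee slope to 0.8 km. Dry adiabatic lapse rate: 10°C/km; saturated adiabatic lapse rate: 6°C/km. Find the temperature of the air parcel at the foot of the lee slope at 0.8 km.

33.7°C

Dry to 1900 m: -10 × 0.6 km = -6°C, so T = 20.3°C.
Saturated to 2500 m: -6 × 0.6 km = -3.6°C, so T = 16.7°C.
Dry descent to 800 m: +10 × 1.7 km = +17°C, so T = 33.7°C.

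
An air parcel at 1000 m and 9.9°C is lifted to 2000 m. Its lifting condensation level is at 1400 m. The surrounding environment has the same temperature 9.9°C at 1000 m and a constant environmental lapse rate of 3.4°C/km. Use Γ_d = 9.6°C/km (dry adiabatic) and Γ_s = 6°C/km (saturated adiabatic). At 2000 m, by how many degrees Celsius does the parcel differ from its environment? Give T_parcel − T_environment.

-4.04°C (parcel cooler than environment)

Parcel:
  From 1000 m to 1400 m (dry): cools by 9.6 × 0.4 = 3.84°C, giving 6.06°C.
  From 1400 m to 2000 m (saturated): cools by 6 × 0.6 = 3.6°C, giving 2.46°C.
Environment:
  From 1000 m to 2000 m (environment): cools by 3.4 × 1 = 3.4°C, giving 6.5°C.
T_parcel − T_env = 2.46 − 6.5 = -4.04°C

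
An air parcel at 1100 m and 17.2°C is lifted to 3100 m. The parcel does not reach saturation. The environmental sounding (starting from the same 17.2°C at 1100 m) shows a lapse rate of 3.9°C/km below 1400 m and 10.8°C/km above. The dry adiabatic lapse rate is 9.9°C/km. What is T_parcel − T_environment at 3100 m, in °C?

Parcel:
  From 1100 m to 3100 m (dry): cools by 9.9 × 2 = 19.8°C, giving -2.6°C.
Environment:
  From 1100 m to 1400 m (environment, lower layer): cools by 3.9 × 0.3 = 1.17°C, giving 16.03°C.
  From 1400 m to 3100 m (environment, upper layer): cools by 10.8 × 1.7 = 18.36°C, giving -2.33°C.
T_parcel − T_env = -2.6 − (-2.33) = -0.27°C

-0.27°C (parcel cooler than environment)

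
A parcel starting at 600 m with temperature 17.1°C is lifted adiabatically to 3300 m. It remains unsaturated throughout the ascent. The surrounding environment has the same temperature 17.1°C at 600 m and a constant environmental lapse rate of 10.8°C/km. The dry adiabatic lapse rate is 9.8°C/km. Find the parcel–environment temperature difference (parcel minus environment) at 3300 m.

+2.7°C (parcel warmer than environment)

Parcel:
  600 → 3300 m (dry, 9.8°C/km): ΔT = -9.8 × 2.7 = -26.46°C → T = -9.36°C
Environment:
  600 → 3300 m (environment, 10.8°C/km): ΔT = -10.8 × 2.7 = -29.16°C → T = -12.06°C
T_parcel − T_env = -9.36 − (-12.06) = +2.7°C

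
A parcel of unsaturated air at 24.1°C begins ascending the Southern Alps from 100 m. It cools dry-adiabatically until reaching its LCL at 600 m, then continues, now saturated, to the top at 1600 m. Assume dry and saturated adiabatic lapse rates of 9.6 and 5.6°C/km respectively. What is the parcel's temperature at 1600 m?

Dry to 600 m: -9.6 × 0.5 km = -4.8°C, so T = 19.3°C.
Saturated to 1600 m: -5.6 × 1 km = -5.6°C, so T = 13.7°C.

13.7°C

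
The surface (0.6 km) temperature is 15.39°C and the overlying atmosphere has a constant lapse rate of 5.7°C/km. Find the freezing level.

Height above start = (15.39 − 0) / 5.7 = 2.7 km
Altitude = 600 m + 2700 m = 3300 m

3.3 km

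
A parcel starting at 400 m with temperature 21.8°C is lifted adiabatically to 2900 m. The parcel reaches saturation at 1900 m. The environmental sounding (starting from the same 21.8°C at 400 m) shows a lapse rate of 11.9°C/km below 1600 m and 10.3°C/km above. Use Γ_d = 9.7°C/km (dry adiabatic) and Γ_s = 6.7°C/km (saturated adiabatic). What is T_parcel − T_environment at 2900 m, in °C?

+6.42°C (parcel warmer than environment)

Parcel:
  400 → 1900 m (dry, 9.7°C/km): ΔT = -9.7 × 1.5 = -14.55°C → T = 7.25°C
  1900 → 2900 m (saturated, 6.7°C/km): ΔT = -6.7 × 1 = -6.7°C → T = 0.55°C
Environment:
  400 → 1600 m (environment, lower layer, 11.9°C/km): ΔT = -11.9 × 1.2 = -14.28°C → T = 7.52°C
  1600 → 2900 m (environment, upper layer, 10.3°C/km): ΔT = -10.3 × 1.3 = -13.39°C → T = -5.87°C
T_parcel − T_env = 0.55 − (-5.87) = +6.42°C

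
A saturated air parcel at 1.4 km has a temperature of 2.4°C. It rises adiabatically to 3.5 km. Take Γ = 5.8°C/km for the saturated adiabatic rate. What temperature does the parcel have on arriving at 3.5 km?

-9.78°C

1400–3500 m, saturated adiabatic: Δz = 2.1 km ⇒ ΔT = -12.18°C; T = -9.78°C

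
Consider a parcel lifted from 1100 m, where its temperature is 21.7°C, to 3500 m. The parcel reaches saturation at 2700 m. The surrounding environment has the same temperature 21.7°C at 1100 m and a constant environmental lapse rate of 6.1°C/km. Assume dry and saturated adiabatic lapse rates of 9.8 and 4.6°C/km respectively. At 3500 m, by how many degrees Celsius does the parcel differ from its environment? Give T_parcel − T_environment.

Parcel:
  Dry to 2700 m: -9.8 × 1.6 km = -15.68°C, so T = 6.02°C.
  Saturated to 3500 m: -4.6 × 0.8 km = -3.68°C, so T = 2.34°C.
Environment:
  Environment to 3500 m: -6.1 × 2.4 km = -14.64°C, so T = 7.06°C.
T_parcel − T_env = 2.34 − 7.06 = -4.72°C

-4.72°C (parcel cooler than environment)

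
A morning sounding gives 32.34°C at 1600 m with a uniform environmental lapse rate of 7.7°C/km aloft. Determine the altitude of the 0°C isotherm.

5800 m

Height above start = (32.34 − 0) / 7.7 = 4.2 km
Altitude = 1600 m + 4200 m = 5800 m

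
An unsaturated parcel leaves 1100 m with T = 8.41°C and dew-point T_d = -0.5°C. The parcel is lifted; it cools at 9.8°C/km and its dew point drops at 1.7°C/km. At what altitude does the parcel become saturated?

2200 m

T and T_d converge at 9.8 − 1.7 = 8.1°C per km
Height above start = (8.41 − (-0.5)) / 8.1 = 1.1 km
LCL altitude = 1100 m + 1100 m = 2200 m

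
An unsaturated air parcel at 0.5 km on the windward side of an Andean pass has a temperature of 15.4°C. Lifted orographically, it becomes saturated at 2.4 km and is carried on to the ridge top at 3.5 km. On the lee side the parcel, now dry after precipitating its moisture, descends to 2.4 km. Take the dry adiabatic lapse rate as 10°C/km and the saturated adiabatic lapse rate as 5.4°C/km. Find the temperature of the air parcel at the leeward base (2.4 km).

From 500 m to 2400 m (dry): cools by 10 × 1.9 = 19°C, giving -3.6°C.
From 2400 m to 3500 m (saturated): cools by 5.4 × 1.1 = 5.94°C, giving -9.54°C.
From 3500 m to 2400 m (dry descent): warms by 10 × 1.1 = 11°C, giving 1.46°C.

1.46°C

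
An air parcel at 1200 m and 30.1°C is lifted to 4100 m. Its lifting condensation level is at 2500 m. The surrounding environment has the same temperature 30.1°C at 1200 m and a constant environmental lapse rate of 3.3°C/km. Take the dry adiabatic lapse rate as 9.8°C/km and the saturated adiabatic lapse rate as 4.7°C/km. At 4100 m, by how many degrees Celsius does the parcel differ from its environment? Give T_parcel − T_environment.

Parcel:
  From 1200 m to 2500 m (dry): cools by 9.8 × 1.3 = 12.74°C, giving 17.36°C.
  From 2500 m to 4100 m (saturated): cools by 4.7 × 1.6 = 7.52°C, giving 9.84°C.
Environment:
  From 1200 m to 4100 m (environment): cools by 3.3 × 2.9 = 9.57°C, giving 20.53°C.
T_parcel − T_env = 9.84 − 20.53 = -10.69°C

-10.69°C (parcel cooler than environment)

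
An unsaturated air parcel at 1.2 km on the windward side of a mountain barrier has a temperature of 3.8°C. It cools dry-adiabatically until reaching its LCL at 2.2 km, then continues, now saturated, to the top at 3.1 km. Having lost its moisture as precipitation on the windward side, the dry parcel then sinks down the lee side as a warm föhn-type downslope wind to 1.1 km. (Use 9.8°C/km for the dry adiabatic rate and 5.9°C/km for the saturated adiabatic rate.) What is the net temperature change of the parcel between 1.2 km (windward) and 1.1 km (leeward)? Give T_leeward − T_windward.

+4.49°C

1200–2200 m, dry: Δz = 1 km ⇒ ΔT = -9.8°C; T = -6°C
2200–3100 m, saturated: Δz = 0.9 km ⇒ ΔT = -5.31°C; T = -11.31°C
3100–1100 m, dry descent: Δz = 2 km ⇒ ΔT = +19.6°C; T = 8.29°C
Net change vs windward start: 8.29 − 3.8 = +4.49°C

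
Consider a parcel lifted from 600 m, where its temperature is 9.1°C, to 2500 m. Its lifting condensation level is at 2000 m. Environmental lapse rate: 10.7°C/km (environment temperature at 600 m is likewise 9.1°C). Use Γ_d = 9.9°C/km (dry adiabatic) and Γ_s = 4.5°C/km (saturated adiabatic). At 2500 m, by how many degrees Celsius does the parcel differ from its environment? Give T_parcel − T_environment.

Parcel:
  600–2000 m, dry: Δz = 1.4 km ⇒ ΔT = -13.86°C; T = -4.76°C
  2000–2500 m, saturated: Δz = 0.5 km ⇒ ΔT = -2.25°C; T = -7.01°C
Environment:
  600–2500 m, environment: Δz = 1.9 km ⇒ ΔT = -20.33°C; T = -11.23°C
T_parcel − T_env = -7.01 − (-11.23) = +4.22°C

+4.22°C (parcel warmer than environment)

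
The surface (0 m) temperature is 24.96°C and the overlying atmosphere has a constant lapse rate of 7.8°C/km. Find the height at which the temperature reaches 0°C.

3200 m

Height above start = (24.96 − 0) / 7.8 = 3.2 km
Altitude = 0 m + 3200 m = 3200 m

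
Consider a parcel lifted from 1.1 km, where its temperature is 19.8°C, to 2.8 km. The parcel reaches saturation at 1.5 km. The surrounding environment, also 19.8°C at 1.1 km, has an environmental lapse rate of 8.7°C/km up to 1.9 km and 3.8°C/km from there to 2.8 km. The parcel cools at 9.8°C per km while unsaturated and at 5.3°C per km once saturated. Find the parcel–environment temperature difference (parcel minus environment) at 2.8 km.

Parcel:
  Dry to 1500 m: -9.8 × 0.4 km = -3.92°C, so T = 15.88°C.
  Saturated to 2800 m: -5.3 × 1.3 km = -6.89°C, so T = 8.99°C.
Environment:
  Environment, lower layer to 1900 m: -8.7 × 0.8 km = -6.96°C, so T = 12.84°C.
  Environment, upper layer to 2800 m: -3.8 × 0.9 km = -3.42°C, so T = 9.42°C.
T_parcel − T_env = 8.99 − 9.42 = -0.43°C

-0.43°C (parcel cooler than environment)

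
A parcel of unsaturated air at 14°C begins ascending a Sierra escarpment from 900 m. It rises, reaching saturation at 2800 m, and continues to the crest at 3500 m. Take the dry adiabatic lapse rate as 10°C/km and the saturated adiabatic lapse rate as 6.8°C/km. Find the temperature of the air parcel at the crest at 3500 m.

-9.76°C

900 → 2800 m (dry, 10°C/km): ΔT = -10 × 1.9 = -19°C → T = -5°C
2800 → 3500 m (saturated, 6.8°C/km): ΔT = -6.8 × 0.7 = -4.76°C → T = -9.76°C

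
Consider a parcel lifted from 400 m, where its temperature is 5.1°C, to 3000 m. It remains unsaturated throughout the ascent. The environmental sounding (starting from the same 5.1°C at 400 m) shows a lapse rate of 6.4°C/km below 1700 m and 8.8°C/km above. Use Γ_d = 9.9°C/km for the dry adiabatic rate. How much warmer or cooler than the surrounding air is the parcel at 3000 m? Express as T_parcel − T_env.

Parcel:
  Dry to 3000 m: -9.9 × 2.6 km = -25.74°C, so T = -20.64°C.
Environment:
  Environment, lower layer to 1700 m: -6.4 × 1.3 km = -8.32°C, so T = -3.22°C.
  Environment, upper layer to 3000 m: -8.8 × 1.3 km = -11.44°C, so T = -14.66°C.
T_parcel − T_env = -20.64 − (-14.66) = -5.98°C

-5.98°C (parcel cooler than environment)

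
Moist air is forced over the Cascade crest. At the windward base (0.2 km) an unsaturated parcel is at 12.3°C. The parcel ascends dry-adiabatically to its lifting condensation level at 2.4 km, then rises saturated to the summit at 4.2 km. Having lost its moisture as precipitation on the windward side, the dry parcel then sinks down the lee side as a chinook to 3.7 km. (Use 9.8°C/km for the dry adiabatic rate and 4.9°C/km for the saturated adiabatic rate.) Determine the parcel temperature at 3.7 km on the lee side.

From 200 m to 2400 m (dry): cools by 9.8 × 2.2 = 21.56°C, giving -9.26°C.
From 2400 m to 4200 m (saturated): cools by 4.9 × 1.8 = 8.82°C, giving -18.08°C.
From 4200 m to 3700 m (dry descent): warms by 9.8 × 0.5 = 4.9°C, giving -13.18°C.

-13.18°C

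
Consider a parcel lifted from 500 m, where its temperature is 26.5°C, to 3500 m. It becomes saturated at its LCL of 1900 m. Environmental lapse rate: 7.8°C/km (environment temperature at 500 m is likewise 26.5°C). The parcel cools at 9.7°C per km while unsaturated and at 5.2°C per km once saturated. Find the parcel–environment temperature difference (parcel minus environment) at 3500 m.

Parcel:
  Dry to 1900 m: -9.7 × 1.4 km = -13.58°C, so T = 12.92°C.
  Saturated to 3500 m: -5.2 × 1.6 km = -8.32°C, so T = 4.6°C.
Environment:
  Environment to 3500 m: -7.8 × 3 km = -23.4°C, so T = 3.1°C.
T_parcel − T_env = 4.6 − 3.1 = +1.5°C

+1.5°C (parcel warmer than environment)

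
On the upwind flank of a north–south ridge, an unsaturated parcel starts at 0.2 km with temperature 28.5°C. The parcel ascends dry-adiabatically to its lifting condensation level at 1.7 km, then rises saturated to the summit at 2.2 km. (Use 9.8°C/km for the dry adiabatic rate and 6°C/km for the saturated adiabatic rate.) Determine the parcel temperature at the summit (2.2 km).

Dry to 1700 m: -9.8 × 1.5 km = -14.7°C, so T = 13.8°C.
Saturated to 2200 m: -6 × 0.5 km = -3°C, so T = 10.8°C.

10.8°C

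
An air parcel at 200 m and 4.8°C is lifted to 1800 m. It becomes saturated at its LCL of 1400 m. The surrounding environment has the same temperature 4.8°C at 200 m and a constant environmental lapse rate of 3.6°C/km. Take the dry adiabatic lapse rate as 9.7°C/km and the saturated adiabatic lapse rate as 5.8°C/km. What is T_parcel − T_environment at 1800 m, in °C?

-8.2°C (parcel cooler than environment)

Parcel:
  200–1400 m, dry: Δz = 1.2 km ⇒ ΔT = -11.64°C; T = -6.84°C
  1400–1800 m, saturated: Δz = 0.4 km ⇒ ΔT = -2.32°C; T = -9.16°C
Environment:
  200–1800 m, environment: Δz = 1.6 km ⇒ ΔT = -5.76°C; T = -0.96°C
T_parcel − T_env = -9.16 − (-0.96) = -8.2°C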